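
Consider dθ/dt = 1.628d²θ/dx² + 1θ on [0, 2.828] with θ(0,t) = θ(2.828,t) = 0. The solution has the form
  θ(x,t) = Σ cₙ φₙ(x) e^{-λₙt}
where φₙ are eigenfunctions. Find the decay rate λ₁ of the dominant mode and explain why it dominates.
Eigenvalues: λₙ = 1.628n²π²/2.828² - 1.
First three modes:
  n=1: λ₁ = 1.628π²/2.828² - 1 ≈ 1.009
  n=2: λ₂ = 6.512π²/2.828² - 1 ≈ 7.036
  n=3: λ₃ = 14.652π²/2.828² - 1 ≈ 17.082
Since 1.628π²/2.828² ≈ 2.009 > 1, all λₙ > 0.
The n=1 mode decays slowest → dominates as t → ∞.
Asymptotic: θ ~ c₁ sin(πx/2.828) e^{-λ₁t} with decay rate λ₁ ≈ 1.009.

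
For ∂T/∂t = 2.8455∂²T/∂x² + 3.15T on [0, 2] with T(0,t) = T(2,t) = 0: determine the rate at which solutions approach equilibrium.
Eigenvalues: λₙ = 2.8455n²π²/2² - 3.15.
First three modes:
  n=1: λ₁ = 2.8455π²/2² - 3.15 ≈ 3.871
  n=2: λ₂ = 11.382π²/2² - 3.15 ≈ 24.934
  n=3: λ₃ = 25.6095π²/2² - 3.15 ≈ 60.039
Since 2.8455π²/2² ≈ 7.021 > 3.15, all λₙ > 0.
The n=1 mode decays slowest → dominates as t → ∞.
Asymptotic: T ~ c₁ sin(πx/2) e^{-λ₁t} with decay rate λ₁ ≈ 3.871.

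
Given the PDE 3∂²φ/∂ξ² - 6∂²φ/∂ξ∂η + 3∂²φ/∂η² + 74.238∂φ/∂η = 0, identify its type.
The second-order coefficients are A = 3, B = -6, C = 3. Since B² - 4AC = 0 = 0, this is a parabolic PDE.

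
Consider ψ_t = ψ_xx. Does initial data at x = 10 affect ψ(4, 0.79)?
Yes, for any finite x. The heat equation has infinite propagation speed, so all initial data affects all points at any t > 0.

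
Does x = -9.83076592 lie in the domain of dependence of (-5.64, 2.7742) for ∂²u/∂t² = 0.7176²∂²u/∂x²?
No. The domain of dependence is [-7.63076592, -3.64923408], and -9.83076592 is outside this interval.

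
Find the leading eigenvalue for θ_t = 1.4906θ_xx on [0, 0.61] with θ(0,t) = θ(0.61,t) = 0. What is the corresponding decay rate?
Eigenvalues: λₙ = 1.4906n²π²/0.61².
First three modes:
  n=1: λ₁ = 1.4906π²/0.61² ≈ 39.537
  n=2: λ₂ = 5.9624π²/0.61² ≈ 158.147 (4× faster decay)
  n=3: λ₃ = 13.4154π²/0.61² ≈ 355.831 (9× faster decay)
As t → ∞, higher modes decay exponentially faster. The n=1 mode dominates: θ ~ c₁ sin(πx/0.61) e^{-λ₁t}.
Decay rate: λ₁ = 1.4906π²/0.61² ≈ 39.537.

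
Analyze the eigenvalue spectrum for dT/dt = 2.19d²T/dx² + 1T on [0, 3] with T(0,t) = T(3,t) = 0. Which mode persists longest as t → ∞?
Eigenvalues: λₙ = 2.19n²π²/3² - 1.
First three modes:
  n=1: λ₁ = 2.19π²/3² - 1 ≈ 1.402
  n=2: λ₂ = 8.76π²/3² - 1 ≈ 8.606
  n=3: λ₃ = 19.71π²/3² - 1 ≈ 20.614
Since 2.19π²/3² ≈ 2.402 > 1, all λₙ > 0.
The n=1 mode decays slowest → dominates as t → ∞.
Asymptotic: T ~ c₁ sin(πx/3) e^{-λ₁t} with decay rate λ₁ ≈ 1.402.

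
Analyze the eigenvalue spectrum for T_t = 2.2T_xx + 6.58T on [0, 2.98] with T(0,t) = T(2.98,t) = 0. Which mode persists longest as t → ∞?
Eigenvalues: λₙ = 2.2n²π²/2.98² - 6.58.
First three modes:
  n=1: λ₁ = 2.2π²/2.98² - 6.58 ≈ -4.135
  n=2: λ₂ = 8.8π²/2.98² - 6.58 ≈ 3.2
  n=3: λ₃ = 19.8π²/2.98² - 6.58 ≈ 15.426
Since 2.2π²/2.98² ≈ 2.445 < 6.58, λ₁ < 0.
The n=1 mode grows fastest (−λₙ is largest for n=1) → dominates.
Asymptotic: T ~ c₁ sin(πx/2.98) e^{4.135t} (exponential growth at rate −λ₁ ≈ 4.135).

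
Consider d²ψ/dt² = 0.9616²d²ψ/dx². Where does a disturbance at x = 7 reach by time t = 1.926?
Domain of influence: [5.1479584, 8.8520416]. Data at x = 7 spreads outward at speed 0.9616.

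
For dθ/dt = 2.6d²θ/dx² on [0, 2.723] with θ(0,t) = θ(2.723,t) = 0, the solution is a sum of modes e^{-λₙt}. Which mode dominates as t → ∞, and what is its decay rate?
Eigenvalues: λₙ = 2.6n²π²/2.723².
First three modes:
  n=1: λ₁ = 2.6π²/2.723² ≈ 3.461
  n=2: λ₂ = 10.4π²/2.723² ≈ 13.843 (4× faster decay)
  n=3: λ₃ = 23.4π²/2.723² ≈ 31.147 (9× faster decay)
As t → ∞, higher modes decay exponentially faster. The n=1 mode dominates: θ ~ c₁ sin(πx/2.723) e^{-λ₁t}.
Decay rate: λ₁ = 2.6π²/2.723² ≈ 3.461.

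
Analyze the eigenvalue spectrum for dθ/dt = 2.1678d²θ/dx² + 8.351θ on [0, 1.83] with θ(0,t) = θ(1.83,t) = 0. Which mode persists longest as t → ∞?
Eigenvalues: λₙ = 2.1678n²π²/1.83² - 8.351.
First three modes:
  n=1: λ₁ = 2.1678π²/1.83² - 8.351 ≈ -1.962
  n=2: λ₂ = 8.6712π²/1.83² - 8.351 ≈ 17.204
  n=3: λ₃ = 19.5102π²/1.83² - 8.351 ≈ 49.148
Since 2.1678π²/1.83² ≈ 6.389 < 8.351, λ₁ < 0.
The n=1 mode grows fastest (−λₙ is largest for n=1) → dominates.
Asymptotic: θ ~ c₁ sin(πx/1.83) e^{1.962t} (exponential growth at rate −λ₁ ≈ 1.962).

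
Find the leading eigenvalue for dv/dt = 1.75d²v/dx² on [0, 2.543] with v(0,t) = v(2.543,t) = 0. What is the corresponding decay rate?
Eigenvalues: λₙ = 1.75n²π²/2.543².
First three modes:
  n=1: λ₁ = 1.75π²/2.543² ≈ 2.671
  n=2: λ₂ = 7π²/2.543² ≈ 10.683 (4× faster decay)
  n=3: λ₃ = 15.75π²/2.543² ≈ 24.037 (9× faster decay)
As t → ∞, higher modes decay exponentially faster. The n=1 mode dominates: v ~ c₁ sin(πx/2.543) e^{-λ₁t}.
Decay rate: λ₁ = 1.75π²/2.543² ≈ 2.671.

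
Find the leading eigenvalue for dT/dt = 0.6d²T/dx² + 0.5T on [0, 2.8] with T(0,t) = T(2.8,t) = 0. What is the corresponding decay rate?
Eigenvalues: λₙ = 0.6n²π²/2.8² - 0.5.
First three modes:
  n=1: λ₁ = 0.6π²/2.8² - 0.5 ≈ 0.255
  n=2: λ₂ = 2.4π²/2.8² - 0.5 ≈ 2.521
  n=3: λ₃ = 5.4π²/2.8² - 0.5 ≈ 6.298
Since 0.6π²/2.8² ≈ 0.755 > 0.5, all λₙ > 0.
The n=1 mode decays slowest → dominates as t → ∞.
Asymptotic: T ~ c₁ sin(πx/2.8) e^{-λ₁t} with decay rate λ₁ ≈ 0.255.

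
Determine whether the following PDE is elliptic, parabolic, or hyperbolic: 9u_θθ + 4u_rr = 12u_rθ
Rewriting in standard form: 4u_rr - 12u_rθ + 9u_θθ = 0. Coefficients: A = 4, B = -12, C = 9. B² - 4AC = 0, which is zero, so the equation is parabolic.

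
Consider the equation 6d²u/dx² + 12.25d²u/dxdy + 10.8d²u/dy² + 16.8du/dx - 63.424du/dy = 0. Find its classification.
Elliptic. (A = 6, B = 12.25, C = 10.8 gives B² - 4AC = -109.1375.)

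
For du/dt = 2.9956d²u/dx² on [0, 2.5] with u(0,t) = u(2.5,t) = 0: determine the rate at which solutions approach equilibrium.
Eigenvalues: λₙ = 2.9956n²π²/2.5².
First three modes:
  n=1: λ₁ = 2.9956π²/2.5² ≈ 4.73
  n=2: λ₂ = 11.9824π²/2.5² ≈ 18.922 (4× faster decay)
  n=3: λ₃ = 26.9604π²/2.5² ≈ 42.574 (9× faster decay)
As t → ∞, higher modes decay exponentially faster. The n=1 mode dominates: u ~ c₁ sin(πx/2.5) e^{-λ₁t}.
Decay rate: λ₁ = 2.9956π²/2.5² ≈ 4.73.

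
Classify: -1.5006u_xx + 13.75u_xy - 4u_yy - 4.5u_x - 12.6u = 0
Hyperbolic (discriminant = 165.0529).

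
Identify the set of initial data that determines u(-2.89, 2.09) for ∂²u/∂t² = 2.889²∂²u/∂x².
Domain of dependence: [-8.92801, 3.14801]. Signals travel at speed 2.889, so data within |x - -2.89| ≤ 2.889·2.09 = 6.03801 can reach the point.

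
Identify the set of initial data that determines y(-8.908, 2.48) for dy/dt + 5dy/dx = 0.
A single point: x = -21.308. The characteristic through (-8.908, 2.48) is x - 5t = const, so x = -8.908 - 5·2.48 = -21.308.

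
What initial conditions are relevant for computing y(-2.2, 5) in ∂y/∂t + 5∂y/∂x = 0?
A single point: x = -27.2. The characteristic through (-2.2, 5) is x - 5t = const, so x = -2.2 - 5·5 = -27.2.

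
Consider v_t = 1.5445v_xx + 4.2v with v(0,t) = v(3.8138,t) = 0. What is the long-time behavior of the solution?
As t → ∞, v grows unboundedly. Reaction dominates diffusion (r=4.2 > κπ²/L²≈1.05); solution grows exponentially.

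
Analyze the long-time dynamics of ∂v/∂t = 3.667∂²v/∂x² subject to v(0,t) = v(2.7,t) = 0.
Long-time behavior: v → 0. Heat diffuses out through both boundaries.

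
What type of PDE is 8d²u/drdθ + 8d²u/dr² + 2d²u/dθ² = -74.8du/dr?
Rewriting in standard form: 8d²u/dr² + 8d²u/drdθ + 2d²u/dθ² + 74.8du/dr = 0. With A = 8, B = 8, C = 2, the discriminant is 0. This is a parabolic PDE.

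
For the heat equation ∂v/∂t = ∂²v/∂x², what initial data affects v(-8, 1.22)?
The entire real line. The heat equation has infinite propagation speed: any initial disturbance instantly affects all points (though exponentially small far away).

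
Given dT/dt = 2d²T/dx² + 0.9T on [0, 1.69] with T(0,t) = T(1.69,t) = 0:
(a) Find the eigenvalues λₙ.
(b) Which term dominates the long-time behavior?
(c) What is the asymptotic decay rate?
Eigenvalues: λₙ = 2n²π²/1.69² - 0.9.
First three modes:
  n=1: λ₁ = 2π²/1.69² - 0.9 ≈ 6.011
  n=2: λ₂ = 8π²/1.69² - 0.9 ≈ 26.745
  n=3: λ₃ = 18π²/1.69² - 0.9 ≈ 61.301
Since 2π²/1.69² ≈ 6.911 > 0.9, all λₙ > 0.
The n=1 mode decays slowest → dominates as t → ∞.
Asymptotic: T ~ c₁ sin(πx/1.69) e^{-λ₁t} with decay rate λ₁ ≈ 6.011.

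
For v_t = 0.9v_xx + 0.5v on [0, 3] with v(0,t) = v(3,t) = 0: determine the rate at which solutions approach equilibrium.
Eigenvalues: λₙ = 0.9n²π²/3² - 0.5.
First three modes:
  n=1: λ₁ = 0.9π²/3² - 0.5 ≈ 0.487
  n=2: λ₂ = 3.6π²/3² - 0.5 ≈ 3.448
  n=3: λ₃ = 8.1π²/3² - 0.5 ≈ 8.383
Since 0.9π²/3² ≈ 0.987 > 0.5, all λₙ > 0.
The n=1 mode decays slowest → dominates as t → ∞.
Asymptotic: v ~ c₁ sin(πx/3) e^{-λ₁t} with decay rate λ₁ ≈ 0.487.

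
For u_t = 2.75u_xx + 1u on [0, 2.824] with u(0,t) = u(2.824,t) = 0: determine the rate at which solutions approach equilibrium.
Eigenvalues: λₙ = 2.75n²π²/2.824² - 1.
First three modes:
  n=1: λ₁ = 2.75π²/2.824² - 1 ≈ 2.403
  n=2: λ₂ = 11π²/2.824² - 1 ≈ 12.613
  n=3: λ₃ = 24.75π²/2.824² - 1 ≈ 29.63
Since 2.75π²/2.824² ≈ 3.403 > 1, all λₙ > 0.
The n=1 mode decays slowest → dominates as t → ∞.
Asymptotic: u ~ c₁ sin(πx/2.824) e^{-λ₁t} with decay rate λ₁ ≈ 2.403.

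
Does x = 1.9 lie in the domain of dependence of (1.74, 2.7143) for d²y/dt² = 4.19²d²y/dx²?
Yes. The domain of dependence is [-9.632917, 13.112917], and 1.9 ∈ [-9.632917, 13.112917].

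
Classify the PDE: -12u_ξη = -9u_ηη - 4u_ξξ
Rewriting in standard form: 4u_ξξ - 12u_ξη + 9u_ηη = 0. A = 4, B = -12, C = 9. Discriminant B² - 4AC = 0. Since 0 = 0, parabolic.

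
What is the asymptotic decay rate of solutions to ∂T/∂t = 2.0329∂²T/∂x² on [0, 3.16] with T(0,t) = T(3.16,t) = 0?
Eigenvalues: λₙ = 2.0329n²π²/3.16².
First three modes:
  n=1: λ₁ = 2.0329π²/3.16² ≈ 2.009
  n=2: λ₂ = 8.1316π²/3.16² ≈ 8.037 (4× faster decay)
  n=3: λ₃ = 18.2961π²/3.16² ≈ 18.084 (9× faster decay)
As t → ∞, higher modes decay exponentially faster. The n=1 mode dominates: T ~ c₁ sin(πx/3.16) e^{-λ₁t}.
Decay rate: λ₁ = 2.0329π²/3.16² ≈ 2.009.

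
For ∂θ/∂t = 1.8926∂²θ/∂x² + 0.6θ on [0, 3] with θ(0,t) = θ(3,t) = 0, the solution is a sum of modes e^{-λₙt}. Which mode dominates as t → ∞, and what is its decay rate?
Eigenvalues: λₙ = 1.8926n²π²/3² - 0.6.
First three modes:
  n=1: λ₁ = 1.8926π²/3² - 0.6 ≈ 1.475
  n=2: λ₂ = 7.5704π²/3² - 0.6 ≈ 7.702
  n=3: λ₃ = 17.0334π²/3² - 0.6 ≈ 18.079
Since 1.8926π²/3² ≈ 2.075 > 0.6, all λₙ > 0.
The n=1 mode decays slowest → dominates as t → ∞.
Asymptotic: θ ~ c₁ sin(πx/3) e^{-λ₁t} with decay rate λ₁ ≈ 1.475.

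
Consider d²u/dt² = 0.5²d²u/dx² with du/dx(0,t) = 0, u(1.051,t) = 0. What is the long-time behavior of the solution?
As t → ∞, u oscillates (no decay). Energy is conserved; the solution oscillates indefinitely as standing waves.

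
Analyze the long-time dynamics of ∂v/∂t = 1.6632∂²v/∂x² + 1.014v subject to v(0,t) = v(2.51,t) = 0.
Long-time behavior: v → 0. Diffusion dominates reaction (r=1.014 < κπ²/L²≈2.61); solution decays.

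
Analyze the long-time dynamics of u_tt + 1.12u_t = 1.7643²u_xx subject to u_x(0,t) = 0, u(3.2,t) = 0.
Long-time behavior: u → 0. Damping (γ=1.12) dissipates energy; oscillations decay exponentially.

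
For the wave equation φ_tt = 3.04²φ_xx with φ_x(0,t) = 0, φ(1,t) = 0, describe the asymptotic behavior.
φ oscillates (no decay). Energy is conserved; the solution oscillates indefinitely as standing waves.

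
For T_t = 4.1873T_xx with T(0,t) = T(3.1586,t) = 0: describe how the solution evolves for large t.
T → 0. Heat diffuses out through both boundaries.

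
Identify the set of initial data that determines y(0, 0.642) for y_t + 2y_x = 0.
A single point: x = -1.284. The characteristic through (0, 0.642) is x - 2t = const, so x = 0 - 2·0.642 = -1.284.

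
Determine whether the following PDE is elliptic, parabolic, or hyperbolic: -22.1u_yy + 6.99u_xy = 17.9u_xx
Rewriting in standard form: -17.9u_xx + 6.99u_xy - 22.1u_yy = 0. Coefficients: A = -17.9, B = 6.99, C = -22.1. B² - 4AC = -1533.4999, which is negative, so the equation is elliptic.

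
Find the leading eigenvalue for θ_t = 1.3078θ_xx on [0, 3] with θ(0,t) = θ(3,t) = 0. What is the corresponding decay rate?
Eigenvalues: λₙ = 1.3078n²π²/3².
First three modes:
  n=1: λ₁ = 1.3078π²/3² ≈ 1.434
  n=2: λ₂ = 5.2312π²/3² ≈ 5.737 (4× faster decay)
  n=3: λ₃ = 11.7702π²/3² ≈ 12.907 (9× faster decay)
As t → ∞, higher modes decay exponentially faster. The n=1 mode dominates: θ ~ c₁ sin(πx/3) e^{-λ₁t}.
Decay rate: λ₁ = 1.3078π²/3² ≈ 1.434.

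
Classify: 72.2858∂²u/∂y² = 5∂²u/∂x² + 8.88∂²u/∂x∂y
Rewriting in standard form: -5∂²u/∂x² - 8.88∂²u/∂x∂y + 72.2858∂²u/∂y² = 0. Hyperbolic (discriminant = 1524.5704).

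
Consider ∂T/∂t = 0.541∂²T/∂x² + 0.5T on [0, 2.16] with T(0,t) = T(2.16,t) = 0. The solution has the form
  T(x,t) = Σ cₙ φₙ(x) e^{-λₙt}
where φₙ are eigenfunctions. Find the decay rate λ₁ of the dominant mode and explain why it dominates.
Eigenvalues: λₙ = 0.541n²π²/2.16² - 0.5.
First three modes:
  n=1: λ₁ = 0.541π²/2.16² - 0.5 ≈ 0.644
  n=2: λ₂ = 2.164π²/2.16² - 0.5 ≈ 4.078
  n=3: λ₃ = 4.869π²/2.16² - 0.5 ≈ 9.8
Since 0.541π²/2.16² ≈ 1.144 > 0.5, all λₙ > 0.
The n=1 mode decays slowest → dominates as t → ∞.
Asymptotic: T ~ c₁ sin(πx/2.16) e^{-λ₁t} with decay rate λ₁ ≈ 0.644.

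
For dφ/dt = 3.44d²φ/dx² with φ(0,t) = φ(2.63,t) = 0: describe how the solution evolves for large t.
φ → 0. Heat diffuses out through both boundaries.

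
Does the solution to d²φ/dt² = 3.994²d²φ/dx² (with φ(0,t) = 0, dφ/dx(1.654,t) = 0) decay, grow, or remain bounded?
φ oscillates (no decay). Energy is conserved; the solution oscillates indefinitely as standing waves.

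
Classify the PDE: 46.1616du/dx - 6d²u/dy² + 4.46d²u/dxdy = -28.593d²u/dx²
Rewriting in standard form: 28.593d²u/dx² + 4.46d²u/dxdy - 6d²u/dy² + 46.1616du/dx = 0. A = 28.593, B = 4.46, C = -6. Discriminant B² - 4AC = 706.1236. Since 706.1236 > 0, hyperbolic.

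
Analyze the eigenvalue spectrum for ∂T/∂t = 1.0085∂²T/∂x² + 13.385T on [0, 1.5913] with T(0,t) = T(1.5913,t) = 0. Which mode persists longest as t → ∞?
Eigenvalues: λₙ = 1.0085n²π²/1.5913² - 13.385.
First three modes:
  n=1: λ₁ = 1.0085π²/1.5913² - 13.385 ≈ -9.454
  n=2: λ₂ = 4.034π²/1.5913² - 13.385 ≈ 2.338
  n=3: λ₃ = 9.0765π²/1.5913² - 13.385 ≈ 21.991
Since 1.0085π²/1.5913² ≈ 3.931 < 13.385, λ₁ < 0.
The n=1 mode grows fastest (−λₙ is largest for n=1) → dominates.
Asymptotic: T ~ c₁ sin(πx/1.5913) e^{9.454t} (exponential growth at rate −λ₁ ≈ 9.454).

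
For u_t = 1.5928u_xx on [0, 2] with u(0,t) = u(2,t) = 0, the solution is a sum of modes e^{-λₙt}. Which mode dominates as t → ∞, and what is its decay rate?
Eigenvalues: λₙ = 1.5928n²π²/2².
First three modes:
  n=1: λ₁ = 1.5928π²/2² ≈ 3.93
  n=2: λ₂ = 6.3712π²/2² ≈ 15.72 (4× faster decay)
  n=3: λ₃ = 14.3352π²/2² ≈ 35.371 (9× faster decay)
As t → ∞, higher modes decay exponentially faster. The n=1 mode dominates: u ~ c₁ sin(πx/2) e^{-λ₁t}.
Decay rate: λ₁ = 1.5928π²/2² ≈ 3.93.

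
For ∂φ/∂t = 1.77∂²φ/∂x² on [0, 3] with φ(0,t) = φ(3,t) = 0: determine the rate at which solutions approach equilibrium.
Eigenvalues: λₙ = 1.77n²π²/3².
First three modes:
  n=1: λ₁ = 1.77π²/3² ≈ 1.941
  n=2: λ₂ = 7.08π²/3² ≈ 7.764 (4× faster decay)
  n=3: λ₃ = 15.93π²/3² ≈ 17.469 (9× faster decay)
As t → ∞, higher modes decay exponentially faster. The n=1 mode dominates: φ ~ c₁ sin(πx/3) e^{-λ₁t}.
Decay rate: λ₁ = 1.77π²/3² ≈ 1.941.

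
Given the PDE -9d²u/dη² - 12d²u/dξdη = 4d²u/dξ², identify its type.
Rewriting in standard form: -4d²u/dξ² - 12d²u/dξdη - 9d²u/dη² = 0. The second-order coefficients are A = -4, B = -12, C = -9. Since B² - 4AC = 0 = 0, this is a parabolic PDE.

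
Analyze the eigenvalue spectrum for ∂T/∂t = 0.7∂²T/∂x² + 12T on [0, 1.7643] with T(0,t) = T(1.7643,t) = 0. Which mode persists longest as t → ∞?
Eigenvalues: λₙ = 0.7n²π²/1.7643² - 12.
First three modes:
  n=1: λ₁ = 0.7π²/1.7643² - 12 ≈ -9.781
  n=2: λ₂ = 2.8π²/1.7643² - 12 ≈ -3.122
  n=3: λ₃ = 6.3π²/1.7643² - 12 ≈ 7.975
Since 0.7π²/1.7643² ≈ 2.219 < 12, λ₁ < 0.
The n=1 mode grows fastest (−λₙ is largest for n=1) → dominates.
Asymptotic: T ~ c₁ sin(πx/1.7643) e^{9.781t} (exponential growth at rate −λ₁ ≈ 9.781).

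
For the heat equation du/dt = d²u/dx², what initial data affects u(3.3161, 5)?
The entire real line. The heat equation has infinite propagation speed: any initial disturbance instantly affects all points (though exponentially small far away).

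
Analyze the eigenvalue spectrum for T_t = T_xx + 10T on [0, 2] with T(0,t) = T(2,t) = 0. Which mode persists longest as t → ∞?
Eigenvalues: λₙ = n²π²/2² - 10.
First three modes:
  n=1: λ₁ = π²/2² - 10 ≈ -7.533
  n=2: λ₂ = 4π²/2² - 10 ≈ -0.13
  n=3: λ₃ = 9π²/2² - 10 ≈ 12.207
Since π²/2² ≈ 2.467 < 10, λ₁ < 0.
The n=1 mode grows fastest (−λₙ is largest for n=1) → dominates.
Asymptotic: T ~ c₁ sin(πx/2) e^{7.533t} (exponential growth at rate −λ₁ ≈ 7.533).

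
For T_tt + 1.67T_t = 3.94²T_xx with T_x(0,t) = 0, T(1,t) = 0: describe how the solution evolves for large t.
T → 0. Damping (γ=1.67) dissipates energy; oscillations decay exponentially.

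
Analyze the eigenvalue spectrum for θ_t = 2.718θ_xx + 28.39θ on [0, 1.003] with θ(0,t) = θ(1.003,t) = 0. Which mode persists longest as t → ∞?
Eigenvalues: λₙ = 2.718n²π²/1.003² - 28.39.
First three modes:
  n=1: λ₁ = 2.718π²/1.003² - 28.39 ≈ -1.725
  n=2: λ₂ = 10.872π²/1.003² - 28.39 ≈ 78.271
  n=3: λ₃ = 24.462π²/1.003² - 28.39 ≈ 211.598
Since 2.718π²/1.003² ≈ 26.665 < 28.39, λ₁ < 0.
The n=1 mode grows fastest (−λₙ is largest for n=1) → dominates.
Asymptotic: θ ~ c₁ sin(πx/1.003) e^{1.725t} (exponential growth at rate −λ₁ ≈ 1.725).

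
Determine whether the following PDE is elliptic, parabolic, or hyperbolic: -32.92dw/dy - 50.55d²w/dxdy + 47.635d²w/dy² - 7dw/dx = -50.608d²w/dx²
Rewriting in standard form: 50.608d²w/dx² - 50.55d²w/dxdy + 47.635d²w/dy² - 7dw/dx - 32.92dw/dy = 0. Coefficients: A = 50.608, B = -50.55, C = 47.635. B² - 4AC = -7087.54582, which is negative, so the equation is elliptic.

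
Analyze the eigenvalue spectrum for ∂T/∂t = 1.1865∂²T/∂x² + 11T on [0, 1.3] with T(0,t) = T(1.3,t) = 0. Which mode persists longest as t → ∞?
Eigenvalues: λₙ = 1.1865n²π²/1.3² - 11.
First three modes:
  n=1: λ₁ = 1.1865π²/1.3² - 11 ≈ -4.071
  n=2: λ₂ = 4.746π²/1.3² - 11 ≈ 16.717
  n=3: λ₃ = 10.6785π²/1.3² - 11 ≈ 51.362
Since 1.1865π²/1.3² ≈ 6.929 < 11, λ₁ < 0.
The n=1 mode grows fastest (−λₙ is largest for n=1) → dominates.
Asymptotic: T ~ c₁ sin(πx/1.3) e^{4.071t} (exponential growth at rate −λ₁ ≈ 4.071).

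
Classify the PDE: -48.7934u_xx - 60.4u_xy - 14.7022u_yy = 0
A = -48.7934, B = -60.4, C = -14.7022. Discriminant B² - 4AC = 778.67869808. Since 778.67869808 > 0, hyperbolic.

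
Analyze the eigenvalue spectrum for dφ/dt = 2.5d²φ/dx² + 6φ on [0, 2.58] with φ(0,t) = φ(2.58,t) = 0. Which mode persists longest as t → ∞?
Eigenvalues: λₙ = 2.5n²π²/2.58² - 6.
First three modes:
  n=1: λ₁ = 2.5π²/2.58² - 6 ≈ -2.293
  n=2: λ₂ = 10π²/2.58² - 6 ≈ 8.827
  n=3: λ₃ = 22.5π²/2.58² - 6 ≈ 27.361
Since 2.5π²/2.58² ≈ 3.707 < 6, λ₁ < 0.
The n=1 mode grows fastest (−λₙ is largest for n=1) → dominates.
Asymptotic: φ ~ c₁ sin(πx/2.58) e^{2.293t} (exponential growth at rate −λ₁ ≈ 2.293).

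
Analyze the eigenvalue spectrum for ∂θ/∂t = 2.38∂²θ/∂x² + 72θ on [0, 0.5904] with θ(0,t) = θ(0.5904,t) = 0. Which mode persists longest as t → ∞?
Eigenvalues: λₙ = 2.38n²π²/0.5904² - 72.
First three modes:
  n=1: λ₁ = 2.38π²/0.5904² - 72 ≈ -4.612
  n=2: λ₂ = 9.52π²/0.5904² - 72 ≈ 197.553
  n=3: λ₃ = 21.42π²/0.5904² - 72 ≈ 534.494
Since 2.38π²/0.5904² ≈ 67.388 < 72, λ₁ < 0.
The n=1 mode grows fastest (−λₙ is largest for n=1) → dominates.
Asymptotic: θ ~ c₁ sin(πx/0.5904) e^{4.612t} (exponential growth at rate −λ₁ ≈ 4.612).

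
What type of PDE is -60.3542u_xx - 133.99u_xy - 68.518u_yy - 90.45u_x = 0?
With A = -60.3542, B = -133.99, C = -68.518, the discriminant is 1411.9237976. This is a hyperbolic PDE.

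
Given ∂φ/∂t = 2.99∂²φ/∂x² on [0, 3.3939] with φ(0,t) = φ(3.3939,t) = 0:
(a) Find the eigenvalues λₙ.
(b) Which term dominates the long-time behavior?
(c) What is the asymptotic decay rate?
Eigenvalues: λₙ = 2.99n²π²/3.3939².
First three modes:
  n=1: λ₁ = 2.99π²/3.3939² ≈ 2.562
  n=2: λ₂ = 11.96π²/3.3939² ≈ 10.248 (4× faster decay)
  n=3: λ₃ = 26.91π²/3.3939² ≈ 23.058 (9× faster decay)
As t → ∞, higher modes decay exponentially faster. The n=1 mode dominates: φ ~ c₁ sin(πx/3.3939) e^{-λ₁t}.
Decay rate: λ₁ = 2.99π²/3.3939² ≈ 2.562.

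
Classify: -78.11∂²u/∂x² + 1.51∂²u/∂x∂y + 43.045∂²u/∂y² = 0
Hyperbolic (discriminant = 13451.2599).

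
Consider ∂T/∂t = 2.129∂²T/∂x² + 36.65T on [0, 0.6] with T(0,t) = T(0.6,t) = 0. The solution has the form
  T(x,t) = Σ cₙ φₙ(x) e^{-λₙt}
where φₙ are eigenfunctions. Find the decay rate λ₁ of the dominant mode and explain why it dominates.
Eigenvalues: λₙ = 2.129n²π²/0.6² - 36.65.
First three modes:
  n=1: λ₁ = 2.129π²/0.6² - 36.65 ≈ 21.718
  n=2: λ₂ = 8.516π²/0.6² - 36.65 ≈ 196.821
  n=3: λ₃ = 19.161π²/0.6² - 36.65 ≈ 488.66
Since 2.129π²/0.6² ≈ 58.368 > 36.65, all λₙ > 0.
The n=1 mode decays slowest → dominates as t → ∞.
Asymptotic: T ~ c₁ sin(πx/0.6) e^{-λ₁t} with decay rate λ₁ ≈ 21.718.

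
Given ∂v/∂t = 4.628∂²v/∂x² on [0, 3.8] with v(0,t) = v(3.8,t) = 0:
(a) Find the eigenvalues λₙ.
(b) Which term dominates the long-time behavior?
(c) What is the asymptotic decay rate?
Eigenvalues: λₙ = 4.628n²π²/3.8².
First three modes:
  n=1: λ₁ = 4.628π²/3.8² ≈ 3.163
  n=2: λ₂ = 18.512π²/3.8² ≈ 12.653 (4× faster decay)
  n=3: λ₃ = 41.652π²/3.8² ≈ 28.469 (9× faster decay)
As t → ∞, higher modes decay exponentially faster. The n=1 mode dominates: v ~ c₁ sin(πx/3.8) e^{-λ₁t}.
Decay rate: λ₁ = 4.628π²/3.8² ≈ 3.163.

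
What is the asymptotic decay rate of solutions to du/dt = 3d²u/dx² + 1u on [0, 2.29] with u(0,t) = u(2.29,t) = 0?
Eigenvalues: λₙ = 3n²π²/2.29² - 1.
First three modes:
  n=1: λ₁ = 3π²/2.29² - 1 ≈ 4.646
  n=2: λ₂ = 12π²/2.29² - 1 ≈ 21.584
  n=3: λ₃ = 27π²/2.29² - 1 ≈ 49.815
Since 3π²/2.29² ≈ 5.646 > 1, all λₙ > 0.
The n=1 mode decays slowest → dominates as t → ∞.
Asymptotic: u ~ c₁ sin(πx/2.29) e^{-λ₁t} with decay rate λ₁ ≈ 4.646.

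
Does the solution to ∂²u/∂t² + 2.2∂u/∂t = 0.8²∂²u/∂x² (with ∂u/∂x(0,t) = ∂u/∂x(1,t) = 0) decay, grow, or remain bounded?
u → constant (steady state). Damping (γ=2.2) dissipates the nonconstant modes; with Neumann BCs the spatial average obeys M''+γM'=0 and tends to a finite limit.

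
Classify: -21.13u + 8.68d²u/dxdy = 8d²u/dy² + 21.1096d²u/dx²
Rewriting in standard form: -21.1096d²u/dx² + 8.68d²u/dxdy - 8d²u/dy² - 21.13u = 0. Elliptic (discriminant = -600.1648).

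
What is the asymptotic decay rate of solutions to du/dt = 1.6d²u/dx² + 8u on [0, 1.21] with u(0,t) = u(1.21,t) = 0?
Eigenvalues: λₙ = 1.6n²π²/1.21² - 8.
First three modes:
  n=1: λ₁ = 1.6π²/1.21² - 8 ≈ 2.786
  n=2: λ₂ = 6.4π²/1.21² - 8 ≈ 35.143
  n=3: λ₃ = 14.4π²/1.21² - 8 ≈ 89.071
Since 1.6π²/1.21² ≈ 10.786 > 8, all λₙ > 0.
The n=1 mode decays slowest → dominates as t → ∞.
Asymptotic: u ~ c₁ sin(πx/1.21) e^{-λ₁t} with decay rate λ₁ ≈ 2.786.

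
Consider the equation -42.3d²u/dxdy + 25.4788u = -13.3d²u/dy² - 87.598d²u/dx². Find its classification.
Rewriting in standard form: 87.598d²u/dx² - 42.3d²u/dxdy + 13.3d²u/dy² + 25.4788u = 0. Elliptic. (A = 87.598, B = -42.3, C = 13.3 gives B² - 4AC = -2870.9236.)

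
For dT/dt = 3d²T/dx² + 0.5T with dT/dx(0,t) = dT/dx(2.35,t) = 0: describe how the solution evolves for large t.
T grows unboundedly. With Neumann BCs the constant mode has diffusion eigenvalue 0, so any r > 0 makes it grow like e^(0.5t); solution grows exponentially.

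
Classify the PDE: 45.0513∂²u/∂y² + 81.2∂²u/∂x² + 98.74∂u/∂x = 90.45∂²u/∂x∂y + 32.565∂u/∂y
Rewriting in standard form: 81.2∂²u/∂x² - 90.45∂²u/∂x∂y + 45.0513∂²u/∂y² + 98.74∂u/∂x - 32.565∂u/∂y = 0. A = 81.2, B = -90.45, C = 45.0513. Discriminant B² - 4AC = -6451.45974. Since -6451.45974 < 0, elliptic.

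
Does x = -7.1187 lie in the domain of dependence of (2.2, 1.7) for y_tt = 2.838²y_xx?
No. The domain of dependence is [-2.6246, 7.0246], and -7.1187 is outside this interval.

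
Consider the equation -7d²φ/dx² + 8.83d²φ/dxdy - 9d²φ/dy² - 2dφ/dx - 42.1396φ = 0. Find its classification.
Elliptic. (A = -7, B = 8.83, C = -9 gives B² - 4AC = -174.0311.)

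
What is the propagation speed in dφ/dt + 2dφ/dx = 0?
Speed = 2. Information travels along x - 2t = const (rightward).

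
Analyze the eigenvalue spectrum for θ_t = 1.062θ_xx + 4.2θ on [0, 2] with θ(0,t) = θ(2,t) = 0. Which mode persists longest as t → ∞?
Eigenvalues: λₙ = 1.062n²π²/2² - 4.2.
First three modes:
  n=1: λ₁ = 1.062π²/2² - 4.2 ≈ -1.58
  n=2: λ₂ = 4.248π²/2² - 4.2 ≈ 6.282
  n=3: λ₃ = 9.558π²/2² - 4.2 ≈ 19.383
Since 1.062π²/2² ≈ 2.62 < 4.2, λ₁ < 0.
The n=1 mode grows fastest (−λₙ is largest for n=1) → dominates.
Asymptotic: θ ~ c₁ sin(πx/2) e^{1.58t} (exponential growth at rate −λ₁ ≈ 1.58).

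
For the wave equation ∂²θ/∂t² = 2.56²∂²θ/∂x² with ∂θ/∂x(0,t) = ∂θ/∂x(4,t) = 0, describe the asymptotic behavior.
θ oscillates about a mean that drifts linearly in t (generically unbounded; no decay). There is no damping, so the nonconstant modes persist as standing waves (energy conserved, no decay). But with Neumann conditions at both ends the constant mode has eigenvalue 0: the spatial mean M(t) of θ satisfies M'' = 0, so M(t) = M(0) + M'(0)·t. Unless the initial velocity has zero mean (∫θ_t(x,0)dx = 0), the solution grows linearly in t (unbounded, though not exponentially); if it does have zero mean, the solution stays bounded and simply oscillates.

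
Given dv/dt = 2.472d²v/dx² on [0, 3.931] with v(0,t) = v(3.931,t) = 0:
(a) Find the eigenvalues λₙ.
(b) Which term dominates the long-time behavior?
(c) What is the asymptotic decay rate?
Eigenvalues: λₙ = 2.472n²π²/3.931².
First three modes:
  n=1: λ₁ = 2.472π²/3.931² ≈ 1.579
  n=2: λ₂ = 9.888π²/3.931² ≈ 6.315 (4× faster decay)
  n=3: λ₃ = 22.248π²/3.931² ≈ 14.21 (9× faster decay)
As t → ∞, higher modes decay exponentially faster. The n=1 mode dominates: v ~ c₁ sin(πx/3.931) e^{-λ₁t}.
Decay rate: λ₁ = 2.472π²/3.931² ≈ 1.579.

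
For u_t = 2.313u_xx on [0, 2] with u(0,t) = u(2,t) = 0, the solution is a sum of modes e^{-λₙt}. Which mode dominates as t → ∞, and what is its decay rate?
Eigenvalues: λₙ = 2.313n²π²/2².
First three modes:
  n=1: λ₁ = 2.313π²/2² ≈ 5.707
  n=2: λ₂ = 9.252π²/2² ≈ 22.828 (4× faster decay)
  n=3: λ₃ = 20.817π²/2² ≈ 51.364 (9× faster decay)
As t → ∞, higher modes decay exponentially faster. The n=1 mode dominates: u ~ c₁ sin(πx/2) e^{-λ₁t}.
Decay rate: λ₁ = 2.313π²/2² ≈ 5.707.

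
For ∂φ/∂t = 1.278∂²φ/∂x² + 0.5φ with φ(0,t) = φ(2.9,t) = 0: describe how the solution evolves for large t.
φ → 0. Diffusion dominates reaction (r=0.5 < κπ²/L²≈1.5); solution decays.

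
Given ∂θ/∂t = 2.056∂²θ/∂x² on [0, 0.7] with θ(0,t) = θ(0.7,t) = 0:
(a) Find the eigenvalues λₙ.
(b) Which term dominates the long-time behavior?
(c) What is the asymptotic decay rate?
Eigenvalues: λₙ = 2.056n²π²/0.7².
First three modes:
  n=1: λ₁ = 2.056π²/0.7² ≈ 41.412
  n=2: λ₂ = 8.224π²/0.7² ≈ 165.648 (4× faster decay)
  n=3: λ₃ = 18.504π²/0.7² ≈ 372.708 (9× faster decay)
As t → ∞, higher modes decay exponentially faster. The n=1 mode dominates: θ ~ c₁ sin(πx/0.7) e^{-λ₁t}.
Decay rate: λ₁ = 2.056π²/0.7² ≈ 41.412.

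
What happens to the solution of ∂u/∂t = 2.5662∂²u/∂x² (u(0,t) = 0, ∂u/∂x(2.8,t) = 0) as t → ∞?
u → 0. Heat escapes through the Dirichlet boundary.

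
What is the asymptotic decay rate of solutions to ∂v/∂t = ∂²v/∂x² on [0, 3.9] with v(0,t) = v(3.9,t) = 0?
Eigenvalues: λₙ = n²π²/3.9².
First three modes:
  n=1: λ₁ = π²/3.9² ≈ 0.649
  n=2: λ₂ = 4π²/3.9² ≈ 2.596 (4× faster decay)
  n=3: λ₃ = 9π²/3.9² ≈ 5.84 (9× faster decay)
As t → ∞, higher modes decay exponentially faster. The n=1 mode dominates: v ~ c₁ sin(πx/3.9) e^{-λ₁t}.
Decay rate: λ₁ = π²/3.9² ≈ 0.649.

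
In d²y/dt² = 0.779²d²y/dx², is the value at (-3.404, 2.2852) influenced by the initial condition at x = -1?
No. The domain of dependence is [-5.1841708, -1.6238292], and -1 is outside this interval.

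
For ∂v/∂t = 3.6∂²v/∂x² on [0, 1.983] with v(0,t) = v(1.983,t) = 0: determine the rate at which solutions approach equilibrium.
Eigenvalues: λₙ = 3.6n²π²/1.983².
First three modes:
  n=1: λ₁ = 3.6π²/1.983² ≈ 9.036
  n=2: λ₂ = 14.4π²/1.983² ≈ 36.142 (4× faster decay)
  n=3: λ₃ = 32.4π²/1.983² ≈ 81.32 (9× faster decay)
As t → ∞, higher modes decay exponentially faster. The n=1 mode dominates: v ~ c₁ sin(πx/1.983) e^{-λ₁t}.
Decay rate: λ₁ = 3.6π²/1.983² ≈ 9.036.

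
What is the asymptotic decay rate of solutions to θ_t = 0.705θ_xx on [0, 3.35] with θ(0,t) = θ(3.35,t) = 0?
Eigenvalues: λₙ = 0.705n²π²/3.35².
First three modes:
  n=1: λ₁ = 0.705π²/3.35² ≈ 0.62
  n=2: λ₂ = 2.82π²/3.35² ≈ 2.48 (4× faster decay)
  n=3: λ₃ = 6.345π²/3.35² ≈ 5.58 (9× faster decay)
As t → ∞, higher modes decay exponentially faster. The n=1 mode dominates: θ ~ c₁ sin(πx/3.35) e^{-λ₁t}.
Decay rate: λ₁ = 0.705π²/3.35² ≈ 0.62.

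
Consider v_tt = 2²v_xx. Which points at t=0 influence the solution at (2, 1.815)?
Domain of dependence: [-1.63, 5.63]. Signals travel at speed 2, so data within |x - 2| ≤ 2·1.815 = 3.63 can reach the point.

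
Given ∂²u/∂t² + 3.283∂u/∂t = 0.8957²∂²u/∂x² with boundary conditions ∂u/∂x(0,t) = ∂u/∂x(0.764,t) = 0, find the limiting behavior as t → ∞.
u → constant (steady state). Damping (γ=3.283) dissipates the nonconstant modes; with Neumann BCs the spatial average obeys M''+γM'=0 and tends to a finite limit.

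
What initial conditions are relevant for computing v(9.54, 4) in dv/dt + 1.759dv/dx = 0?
A single point: x = 2.504. The characteristic through (9.54, 4) is x - 1.759t = const, so x = 9.54 - 1.759·4 = 2.504.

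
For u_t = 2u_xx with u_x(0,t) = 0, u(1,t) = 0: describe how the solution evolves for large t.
u → 0. Heat escapes through the Dirichlet boundary.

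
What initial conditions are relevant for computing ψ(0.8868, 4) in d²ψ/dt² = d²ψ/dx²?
Domain of dependence: [-3.1132, 4.8868]. Signals travel at speed 1, so data within |x - 0.8868| ≤ 1·4 = 4 can reach the point.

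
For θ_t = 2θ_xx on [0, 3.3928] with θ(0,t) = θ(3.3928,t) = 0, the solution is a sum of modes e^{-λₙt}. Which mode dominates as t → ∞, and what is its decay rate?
Eigenvalues: λₙ = 2n²π²/3.3928².
First three modes:
  n=1: λ₁ = 2π²/3.3928² ≈ 1.715
  n=2: λ₂ = 8π²/3.3928² ≈ 6.859 (4× faster decay)
  n=3: λ₃ = 18π²/3.3928² ≈ 15.433 (9× faster decay)
As t → ∞, higher modes decay exponentially faster. The n=1 mode dominates: θ ~ c₁ sin(πx/3.3928) e^{-λ₁t}.
Decay rate: λ₁ = 2π²/3.3928² ≈ 1.715.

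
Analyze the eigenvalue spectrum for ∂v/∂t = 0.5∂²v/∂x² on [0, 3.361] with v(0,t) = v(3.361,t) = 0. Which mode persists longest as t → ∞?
Eigenvalues: λₙ = 0.5n²π²/3.361².
First three modes:
  n=1: λ₁ = 0.5π²/3.361² ≈ 0.437
  n=2: λ₂ = 2π²/3.361² ≈ 1.747 (4× faster decay)
  n=3: λ₃ = 4.5π²/3.361² ≈ 3.932 (9× faster decay)
As t → ∞, higher modes decay exponentially faster. The n=1 mode dominates: v ~ c₁ sin(πx/3.361) e^{-λ₁t}.
Decay rate: λ₁ = 0.5π²/3.361² ≈ 0.437.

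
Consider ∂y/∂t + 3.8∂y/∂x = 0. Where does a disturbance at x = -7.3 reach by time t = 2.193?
At x = 1.0334. The characteristic carries data from (-7.3, 0) to (1.0334, 2.193).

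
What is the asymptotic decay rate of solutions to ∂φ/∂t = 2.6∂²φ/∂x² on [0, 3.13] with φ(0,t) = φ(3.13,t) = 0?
Eigenvalues: λₙ = 2.6n²π²/3.13².
First three modes:
  n=1: λ₁ = 2.6π²/3.13² ≈ 2.619
  n=2: λ₂ = 10.4π²/3.13² ≈ 10.477 (4× faster decay)
  n=3: λ₃ = 23.4π²/3.13² ≈ 23.574 (9× faster decay)
As t → ∞, higher modes decay exponentially faster. The n=1 mode dominates: φ ~ c₁ sin(πx/3.13) e^{-λ₁t}.
Decay rate: λ₁ = 2.6π²/3.13² ≈ 2.619.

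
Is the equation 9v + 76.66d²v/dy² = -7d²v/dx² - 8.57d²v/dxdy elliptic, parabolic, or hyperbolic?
Rewriting in standard form: 7d²v/dx² + 8.57d²v/dxdy + 76.66d²v/dy² + 9v = 0. Computing B² - 4AC with A = 7, B = 8.57, C = 76.66: discriminant = -2073.0351 (negative). Answer: elliptic.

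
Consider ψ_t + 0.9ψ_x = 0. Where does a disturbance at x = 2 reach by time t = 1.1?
At x = 2.99. The characteristic carries data from (2, 0) to (2.99, 1.1).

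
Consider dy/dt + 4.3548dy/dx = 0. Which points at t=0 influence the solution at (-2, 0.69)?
A single point: x = -5.004812. The characteristic through (-2, 0.69) is x - 4.3548t = const, so x = -2 - 4.3548·0.69 = -5.004812.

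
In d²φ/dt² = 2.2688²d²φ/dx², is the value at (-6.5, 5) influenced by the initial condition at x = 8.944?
No. The domain of dependence is [-17.844, 4.844], and 8.944 is outside this interval.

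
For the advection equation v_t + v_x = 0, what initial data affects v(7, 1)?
A single point: x = 6. The characteristic through (7, 1) is x - 1t = const, so x = 7 - 1·1 = 6.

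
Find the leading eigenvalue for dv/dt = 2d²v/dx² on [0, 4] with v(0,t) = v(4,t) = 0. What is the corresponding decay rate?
Eigenvalues: λₙ = 2n²π²/4².
First three modes:
  n=1: λ₁ = 2π²/4² ≈ 1.234
  n=2: λ₂ = 8π²/4² ≈ 4.935 (4× faster decay)
  n=3: λ₃ = 18π²/4² ≈ 11.103 (9× faster decay)
As t → ∞, higher modes decay exponentially faster. The n=1 mode dominates: v ~ c₁ sin(πx/4) e^{-λ₁t}.
Decay rate: λ₁ = 2π²/4² ≈ 1.234.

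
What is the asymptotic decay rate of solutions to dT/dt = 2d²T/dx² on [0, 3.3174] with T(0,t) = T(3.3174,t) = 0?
Eigenvalues: λₙ = 2n²π²/3.3174².
First three modes:
  n=1: λ₁ = 2π²/3.3174² ≈ 1.794
  n=2: λ₂ = 8π²/3.3174² ≈ 7.175 (4× faster decay)
  n=3: λ₃ = 18π²/3.3174² ≈ 16.143 (9× faster decay)
As t → ∞, higher modes decay exponentially faster. The n=1 mode dominates: T ~ c₁ sin(πx/3.3174) e^{-λ₁t}.
Decay rate: λ₁ = 2π²/3.3174² ≈ 1.794.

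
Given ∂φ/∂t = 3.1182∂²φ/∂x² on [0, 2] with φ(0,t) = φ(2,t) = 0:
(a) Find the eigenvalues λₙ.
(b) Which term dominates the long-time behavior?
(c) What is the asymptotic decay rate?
Eigenvalues: λₙ = 3.1182n²π²/2².
First three modes:
  n=1: λ₁ = 3.1182π²/2² ≈ 7.694
  n=2: λ₂ = 12.4728π²/2² ≈ 30.775 (4× faster decay)
  n=3: λ₃ = 28.0638π²/2² ≈ 69.245 (9× faster decay)
As t → ∞, higher modes decay exponentially faster. The n=1 mode dominates: φ ~ c₁ sin(πx/2) e^{-λ₁t}.
Decay rate: λ₁ = 3.1182π²/2² ≈ 7.694.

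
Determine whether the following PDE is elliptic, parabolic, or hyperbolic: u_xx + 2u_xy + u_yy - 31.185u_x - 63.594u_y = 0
Coefficients: A = 1, B = 2, C = 1. B² - 4AC = 0, which is zero, so the equation is parabolic.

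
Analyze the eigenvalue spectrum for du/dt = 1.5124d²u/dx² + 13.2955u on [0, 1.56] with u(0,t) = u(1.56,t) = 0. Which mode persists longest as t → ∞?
Eigenvalues: λₙ = 1.5124n²π²/1.56² - 13.2955.
First three modes:
  n=1: λ₁ = 1.5124π²/1.56² - 13.2955 ≈ -7.162
  n=2: λ₂ = 6.0496π²/1.56² - 13.2955 ≈ 11.239
  n=3: λ₃ = 13.6116π²/1.56² - 13.2955 ≈ 41.907
Since 1.5124π²/1.56² ≈ 6.134 < 13.2955, λ₁ < 0.
The n=1 mode grows fastest (−λₙ is largest for n=1) → dominates.
Asymptotic: u ~ c₁ sin(πx/1.56) e^{7.162t} (exponential growth at rate −λ₁ ≈ 7.162).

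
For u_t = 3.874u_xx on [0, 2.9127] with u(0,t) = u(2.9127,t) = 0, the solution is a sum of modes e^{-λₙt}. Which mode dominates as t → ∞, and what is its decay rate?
Eigenvalues: λₙ = 3.874n²π²/2.9127².
First three modes:
  n=1: λ₁ = 3.874π²/2.9127² ≈ 4.507
  n=2: λ₂ = 15.496π²/2.9127² ≈ 18.027 (4× faster decay)
  n=3: λ₃ = 34.866π²/2.9127² ≈ 40.561 (9× faster decay)
As t → ∞, higher modes decay exponentially faster. The n=1 mode dominates: u ~ c₁ sin(πx/2.9127) e^{-λ₁t}.
Decay rate: λ₁ = 3.874π²/2.9127² ≈ 4.507.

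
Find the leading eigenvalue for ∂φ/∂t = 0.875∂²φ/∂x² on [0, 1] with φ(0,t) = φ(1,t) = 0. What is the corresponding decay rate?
Eigenvalues: λₙ = 0.875n²π².
First three modes:
  n=1: λ₁ = 0.875π² ≈ 8.636
  n=2: λ₂ = 3.5π² ≈ 34.544 (4× faster decay)
  n=3: λ₃ = 7.875π² ≈ 77.723 (9× faster decay)
As t → ∞, higher modes decay exponentially faster. The n=1 mode dominates: φ ~ c₁ sin(πx) e^{-λ₁t}.
Decay rate: λ₁ = 0.875π² ≈ 8.636.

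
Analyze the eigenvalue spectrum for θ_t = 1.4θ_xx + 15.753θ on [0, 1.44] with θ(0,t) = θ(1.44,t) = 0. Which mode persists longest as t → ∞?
Eigenvalues: λₙ = 1.4n²π²/1.44² - 15.753.
First three modes:
  n=1: λ₁ = 1.4π²/1.44² - 15.753 ≈ -9.089
  n=2: λ₂ = 5.6π²/1.44² - 15.753 ≈ 10.901
  n=3: λ₃ = 12.6π²/1.44² - 15.753 ≈ 44.219
Since 1.4π²/1.44² ≈ 6.664 < 15.753, λ₁ < 0.
The n=1 mode grows fastest (−λₙ is largest for n=1) → dominates.
Asymptotic: θ ~ c₁ sin(πx/1.44) e^{9.089t} (exponential growth at rate −λ₁ ≈ 9.089).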